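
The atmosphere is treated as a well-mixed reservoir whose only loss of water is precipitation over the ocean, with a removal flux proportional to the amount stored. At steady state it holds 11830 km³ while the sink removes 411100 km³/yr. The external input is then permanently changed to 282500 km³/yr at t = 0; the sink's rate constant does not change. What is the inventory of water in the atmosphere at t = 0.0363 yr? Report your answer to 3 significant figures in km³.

Residence time τ = M₀/F₀ = 0.02878 yr. The eventual steady state is M_∞ = M₀·(F₁/F₀) = 11830 × 282500/411100 = 8129.3 km³.
The anomaly ΔM(t) = M(t) − M_∞ decays as ΔM₀·e^(−t/τ) with ΔM₀ = 11830 − 8129.3 = 3701 km³.
At t = 0.0363 yr, e^(−t/τ) = e^(−1.261) = 0.2832, so ΔM = 1048 km³ and M = 8129.3 + 1048 = 9177.5 km³.

9180 km³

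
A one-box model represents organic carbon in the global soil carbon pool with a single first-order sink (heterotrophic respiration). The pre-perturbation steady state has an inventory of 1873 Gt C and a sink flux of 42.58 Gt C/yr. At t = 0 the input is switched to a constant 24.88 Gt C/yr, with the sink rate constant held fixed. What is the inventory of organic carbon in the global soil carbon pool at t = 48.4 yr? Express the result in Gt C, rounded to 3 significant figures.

1350 Gt C

Residence time τ = M₀/F₀ = 43.99 yr. The eventual steady state is M_∞ = M₀·(F₁/F₀) = 1873 × 24.88/42.58 = 1094.4 Gt C.
The anomaly ΔM(t) = M(t) − M_∞ decays as ΔM₀·e^(−t/τ) with ΔM₀ = 1873 − 1094.4 = 778.6 Gt C.
At t = 48.4 yr, e^(−t/τ) = e^(−1.100) = 0.3328, so ΔM = 259.1 Gt C and M = 1094.4 + 259.1 = 1353.5 Gt C.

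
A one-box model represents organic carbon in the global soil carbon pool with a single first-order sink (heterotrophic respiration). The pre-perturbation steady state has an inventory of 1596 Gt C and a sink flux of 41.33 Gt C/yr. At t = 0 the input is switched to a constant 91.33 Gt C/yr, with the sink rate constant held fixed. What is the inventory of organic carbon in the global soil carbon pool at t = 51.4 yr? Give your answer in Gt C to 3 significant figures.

τ = M₀/F₀ = 1596/41.33 = 38.62 yr; rate constant k = 1/τ.
New steady state M_∞ = F₁/k = F₁·τ = 91.33 × 38.62 = 3526.8 Gt C.
M(t) = M_∞ + (M₀ − M_∞)·e^(−t/τ); t/τ = 51.4/38.62 = 1.331, so e^(−t/τ) = 0.2642.
M(t) = 3526.8 − 1931 × 0.2642 = 3016.7 Gt C.

3020 Gt C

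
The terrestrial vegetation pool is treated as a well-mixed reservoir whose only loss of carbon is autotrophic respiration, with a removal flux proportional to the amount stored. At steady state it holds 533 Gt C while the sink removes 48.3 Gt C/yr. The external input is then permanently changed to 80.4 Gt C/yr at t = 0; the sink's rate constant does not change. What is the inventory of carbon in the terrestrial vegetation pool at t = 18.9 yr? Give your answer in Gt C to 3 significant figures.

823 Gt C

Residence time τ = M₀/F₀ = 11.04 yr. The eventual steady state is M_∞ = M₀·(F₁/F₀) = 533 × 80.4/48.3 = 887.23 Gt C.
The anomaly ΔM(t) = M(t) − M_∞ decays as ΔM₀·e^(−t/τ) with ΔM₀ = 533 − 887.23 = −354.2 Gt C.
At t = 18.9 yr, e^(−t/τ) = e^(−1.713) = 0.1804, so ΔM = −63.90 Gt C and M = 887.23 − 63.90 = 823.33 Gt C.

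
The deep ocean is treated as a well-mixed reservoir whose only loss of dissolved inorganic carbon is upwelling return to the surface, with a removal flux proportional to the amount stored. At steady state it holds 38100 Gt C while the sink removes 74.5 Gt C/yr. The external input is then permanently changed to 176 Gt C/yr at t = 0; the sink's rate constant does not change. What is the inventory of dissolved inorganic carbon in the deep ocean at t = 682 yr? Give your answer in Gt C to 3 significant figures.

76300 Gt C

Residence time τ = M₀/F₀ = 511.4 yr. The eventual steady state is M_∞ = M₀·(F₁/F₀) = 38100 × 176/74.5 = 90008 Gt C.
The anomaly ΔM(t) = M(t) − M_∞ decays as ΔM₀·e^(−t/τ) with ΔM₀ = 38100 − 90008 = −51910 Gt C.
At t = 682 yr, e^(−t/τ) = e^(−1.334) = 0.2635, so ΔM = −13680 Gt C and M = 90008 − 13680 = 76328 Gt C.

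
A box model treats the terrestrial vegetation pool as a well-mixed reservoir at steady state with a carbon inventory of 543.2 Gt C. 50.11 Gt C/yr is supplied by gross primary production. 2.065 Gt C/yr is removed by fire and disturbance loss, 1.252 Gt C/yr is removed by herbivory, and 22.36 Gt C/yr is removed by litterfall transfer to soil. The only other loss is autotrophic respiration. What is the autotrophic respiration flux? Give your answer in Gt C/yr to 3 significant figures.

At steady state ΣF_in = ΣF_out.
ΣF_in = 50.110 Gt C/yr.
Autotrophic respiration flux = ΣF_in − (2.065 + 1.252 + 22.36) = 50.110 − 25.68 = 24.43 Gt C/yr.

24.4 Gt C/yr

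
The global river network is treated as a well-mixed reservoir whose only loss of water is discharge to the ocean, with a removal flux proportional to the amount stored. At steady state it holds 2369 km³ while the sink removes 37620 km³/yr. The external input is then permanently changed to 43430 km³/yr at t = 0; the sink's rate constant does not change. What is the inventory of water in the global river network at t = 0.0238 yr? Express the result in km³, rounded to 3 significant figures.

2480 km³

Residence time τ = M₀/F₀ = 0.06297 yr. The eventual steady state is M_∞ = M₀·(F₁/F₀) = 2369 × 43430/37620 = 2734.9 km³.
The anomaly ΔM(t) = M(t) − M_∞ decays as ΔM₀·e^(−t/τ) with ΔM₀ = 2369 − 2734.9 = −365.9 km³.
At t = 0.0238 yr, e^(−t/τ) = e^(−0.3779) = 0.6853, so ΔM = −250.7 km³ and M = 2734.9 − 250.7 = 2484.2 km³.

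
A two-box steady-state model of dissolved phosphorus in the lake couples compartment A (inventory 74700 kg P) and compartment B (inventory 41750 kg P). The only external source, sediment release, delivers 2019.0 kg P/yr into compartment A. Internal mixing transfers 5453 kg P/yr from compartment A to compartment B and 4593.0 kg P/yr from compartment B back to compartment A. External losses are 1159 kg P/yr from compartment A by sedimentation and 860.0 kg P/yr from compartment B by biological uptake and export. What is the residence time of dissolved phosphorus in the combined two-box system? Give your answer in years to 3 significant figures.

Residence time in the combined system uses the total inventory and the total *external* removal — internal exchanges between the two boxes cancel.
M_total = 74700 + 41750 = 116450 kg P.
ΣF_external_out = 1159 + 860.0 = 2019.0 kg P/yr.
τ = M_total / ΣF_ext = 116450 / 2019.0 = 57.68 yr.

57.7 yr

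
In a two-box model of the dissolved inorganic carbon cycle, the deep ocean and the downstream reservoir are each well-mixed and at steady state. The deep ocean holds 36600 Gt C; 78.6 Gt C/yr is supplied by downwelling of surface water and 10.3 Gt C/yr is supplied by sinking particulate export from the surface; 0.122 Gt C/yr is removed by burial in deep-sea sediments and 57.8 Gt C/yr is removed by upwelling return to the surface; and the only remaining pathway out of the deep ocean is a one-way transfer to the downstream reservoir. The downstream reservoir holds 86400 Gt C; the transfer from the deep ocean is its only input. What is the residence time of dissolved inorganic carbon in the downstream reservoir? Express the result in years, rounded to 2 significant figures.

2800 yr

Balance the deep ocean: ΣF_in = 78.6 + 10.3 = 88.900 Gt C/yr.
Transfer to the downstream reservoir = ΣF_in − (0.122 + 57.8) = 30.978 Gt C/yr.
At steady state the output of the downstream reservoir equals its input, 30.978 Gt C/yr.
τ = M / F = 86400 / 30.978 = 2789 yr.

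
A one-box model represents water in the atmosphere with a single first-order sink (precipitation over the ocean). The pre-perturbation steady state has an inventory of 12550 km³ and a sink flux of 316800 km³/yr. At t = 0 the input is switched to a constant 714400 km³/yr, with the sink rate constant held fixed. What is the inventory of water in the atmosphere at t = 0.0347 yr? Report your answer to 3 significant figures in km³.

The sink rate constant is k = F₀/M₀ = 316800/12550 = 25.24 yr⁻¹.
Solving dM/dt = F₁ − kM with M(0) = M₀ gives M(t) = F₁/k + (M₀ − F₁/k)·e^(−kt).
F₁/k = 714400/25.24 = 28301 km³; kt = 25.24 × 0.0347 = 0.8759, e^(−kt) = 0.4165.
M(0.0347) = 28301 + (12550 − 28301) × 0.4165 = 28301 − 6560 = 21741 km³.

21700 km³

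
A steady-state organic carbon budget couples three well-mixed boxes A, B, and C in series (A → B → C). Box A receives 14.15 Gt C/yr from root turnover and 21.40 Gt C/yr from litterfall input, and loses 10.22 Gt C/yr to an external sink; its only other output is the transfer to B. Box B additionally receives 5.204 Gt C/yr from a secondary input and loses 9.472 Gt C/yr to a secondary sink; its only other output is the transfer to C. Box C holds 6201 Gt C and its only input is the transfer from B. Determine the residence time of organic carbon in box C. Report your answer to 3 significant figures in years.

294 yr

Box A: F(A→B) = (14.15 + 21.40) − 10.22 = 25.330 Gt C/yr.
Box B: F(B→C) = (25.330 + 5.204) − 9.472 = 21.062 Gt C/yr.
Box C throughput = its input = 21.062 Gt C/yr; τ = 6201 / 21.062 = 294.4 yr.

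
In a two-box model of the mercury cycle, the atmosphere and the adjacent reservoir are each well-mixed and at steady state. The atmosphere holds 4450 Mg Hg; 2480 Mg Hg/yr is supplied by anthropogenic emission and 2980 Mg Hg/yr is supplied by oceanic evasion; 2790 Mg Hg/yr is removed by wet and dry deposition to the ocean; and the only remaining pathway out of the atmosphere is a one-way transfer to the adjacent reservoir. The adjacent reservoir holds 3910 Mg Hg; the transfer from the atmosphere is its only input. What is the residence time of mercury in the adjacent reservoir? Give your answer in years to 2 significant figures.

1.5 yr

Balance the atmosphere: ΣF_in = 2480 + 2980 = 5460.0 Mg Hg/yr.
Transfer to the adjacent reservoir = ΣF_in − (2790) = 2670.0 Mg Hg/yr.
At steady state the output of the adjacent reservoir equals its input, 2670.0 Mg Hg/yr.
τ = M / F = 3910 / 2670.0 = 1.464 yr.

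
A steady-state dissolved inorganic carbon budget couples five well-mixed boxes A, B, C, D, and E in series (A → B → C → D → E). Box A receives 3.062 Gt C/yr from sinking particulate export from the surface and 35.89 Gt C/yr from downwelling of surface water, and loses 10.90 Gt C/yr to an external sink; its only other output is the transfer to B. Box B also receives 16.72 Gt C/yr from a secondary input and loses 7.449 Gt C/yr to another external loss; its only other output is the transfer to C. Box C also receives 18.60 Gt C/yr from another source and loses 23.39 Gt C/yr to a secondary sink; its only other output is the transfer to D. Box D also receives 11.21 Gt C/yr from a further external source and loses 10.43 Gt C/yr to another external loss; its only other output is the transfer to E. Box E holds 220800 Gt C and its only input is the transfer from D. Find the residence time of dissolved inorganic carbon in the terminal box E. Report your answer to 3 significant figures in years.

6630 yr

Box A: F(A→B) = (3.062 + 35.89) − 10.90 = 28.052 Gt C/yr.
Box B: F(B→C) = (28.052 + 16.72) − 7.449 = 37.323 Gt C/yr.
Box C: F(C→D) = (37.323 + 18.60) − 23.39 = 32.533 Gt C/yr.
Box D: F(D→E) = (32.533 + 11.21) − 10.43 = 33.313 Gt C/yr.
Box E throughput = its input = 33.313 Gt C/yr; τ = 220800 / 33.313 = 6628 yr.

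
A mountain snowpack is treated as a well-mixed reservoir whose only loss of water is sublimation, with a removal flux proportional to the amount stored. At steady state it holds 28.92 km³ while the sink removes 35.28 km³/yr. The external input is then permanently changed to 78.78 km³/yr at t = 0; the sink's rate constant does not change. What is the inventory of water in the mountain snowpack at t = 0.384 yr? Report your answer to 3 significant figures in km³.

42.3 km³

The sink rate constant is k = F₀/M₀ = 35.28/28.92 = 1.220 yr⁻¹.
Solving dM/dt = F₁ − kM with M(0) = M₀ gives M(t) = F₁/k + (M₀ − F₁/k)·e^(−kt).
F₁/k = 78.78/1.220 = 64.578 km³; kt = 1.220 × 0.384 = 0.4684, e^(−kt) = 0.6260.
M(0.384) = 64.578 + (28.92 − 64.578) × 0.6260 = 64.578 − 22.32 = 42.257 km³.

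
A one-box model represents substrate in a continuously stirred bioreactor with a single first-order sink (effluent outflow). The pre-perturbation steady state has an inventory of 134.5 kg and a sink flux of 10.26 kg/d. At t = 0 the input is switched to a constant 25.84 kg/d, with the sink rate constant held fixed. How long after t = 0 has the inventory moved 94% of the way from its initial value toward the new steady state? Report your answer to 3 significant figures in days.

36.9 d

τ = M₀/F₀ = 134.5/10.26 = 13.11 d.
The remaining gap fraction is e^(−t/τ); 94% covered ⇒ e^(−t/τ) = 0.0600.
t = −τ ln(0.0600) = 13.11 × 2.813 = 36.88 d.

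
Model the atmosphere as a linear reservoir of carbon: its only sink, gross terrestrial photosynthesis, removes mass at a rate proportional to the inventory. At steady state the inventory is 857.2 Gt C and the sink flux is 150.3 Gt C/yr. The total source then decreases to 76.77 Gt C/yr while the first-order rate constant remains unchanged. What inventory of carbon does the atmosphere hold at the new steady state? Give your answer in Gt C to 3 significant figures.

Rate constant k = F/M = 150.3 / 857.2 = 0.1753 yr⁻¹.
At the new steady state, source = k·M_new ⇒ M_new = 76.77 / 0.1753 = 437.8 Gt C.
(Equivalently M_new = M × F_new/F_old = 857.2 × 76.77/150.3.)

438 Gt C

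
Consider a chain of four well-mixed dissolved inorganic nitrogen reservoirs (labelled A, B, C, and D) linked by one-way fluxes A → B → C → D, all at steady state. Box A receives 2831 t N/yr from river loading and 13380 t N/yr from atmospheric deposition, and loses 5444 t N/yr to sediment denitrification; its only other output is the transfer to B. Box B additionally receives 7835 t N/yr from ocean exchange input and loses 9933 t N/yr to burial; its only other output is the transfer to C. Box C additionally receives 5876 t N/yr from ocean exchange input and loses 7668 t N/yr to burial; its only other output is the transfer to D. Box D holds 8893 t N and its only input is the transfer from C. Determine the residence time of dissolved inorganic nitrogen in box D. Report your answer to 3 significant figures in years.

Box A: F(A→B) = (2831 + 13380) − 5444 = 10767 t N/yr.
Box B: F(B→C) = (10767 + 7835) − 9933 = 8669.0 t N/yr.
Box C: F(C→D) = (8669.0 + 5876) − 7668 = 6877.0 t N/yr.
Box D throughput = its input = 6877.0 t N/yr; τ = 8893 / 6877.0 = 1.293 yr.

1.29 yr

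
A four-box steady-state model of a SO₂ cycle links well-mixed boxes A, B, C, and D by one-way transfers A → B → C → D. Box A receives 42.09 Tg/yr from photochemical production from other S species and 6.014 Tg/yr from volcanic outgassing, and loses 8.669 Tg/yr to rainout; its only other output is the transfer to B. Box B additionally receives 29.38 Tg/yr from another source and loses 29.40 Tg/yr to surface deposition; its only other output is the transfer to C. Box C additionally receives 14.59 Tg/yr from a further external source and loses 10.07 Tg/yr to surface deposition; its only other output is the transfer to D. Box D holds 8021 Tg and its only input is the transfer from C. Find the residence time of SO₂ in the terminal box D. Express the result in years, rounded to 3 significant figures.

Box A: F(A→B) = (42.09 + 6.014) − 8.669 = 39.435 Tg/yr.
Box B: F(B→C) = (39.435 + 29.38) − 29.40 = 39.415 Tg/yr.
Box C: F(C→D) = (39.415 + 14.59) − 10.07 = 43.935 Tg/yr.
Box D throughput = its input = 43.935 Tg/yr; τ = 8021 / 43.935 = 182.6 yr.

183 yr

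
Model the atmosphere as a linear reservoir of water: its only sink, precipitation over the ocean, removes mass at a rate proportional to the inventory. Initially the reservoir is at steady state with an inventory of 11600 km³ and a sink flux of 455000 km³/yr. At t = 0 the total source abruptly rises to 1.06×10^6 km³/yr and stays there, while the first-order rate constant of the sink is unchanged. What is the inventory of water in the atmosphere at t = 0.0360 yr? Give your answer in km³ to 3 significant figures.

23300 km³

τ = M₀/F₀ = 11600/455000 = 0.02549 yr; rate constant k = 1/τ.
New steady state M_∞ = F₁/k = F₁·τ = 1.06×10^6 × 0.02549 = 27024 km³.
M(t) = M_∞ + (M₀ − M_∞)·e^(−t/τ); t/τ = 0.0360/0.02549 = 1.412, so e^(−t/τ) = 0.2436.
M(t) = 27024 − 15420 × 0.2436 = 23266 km³.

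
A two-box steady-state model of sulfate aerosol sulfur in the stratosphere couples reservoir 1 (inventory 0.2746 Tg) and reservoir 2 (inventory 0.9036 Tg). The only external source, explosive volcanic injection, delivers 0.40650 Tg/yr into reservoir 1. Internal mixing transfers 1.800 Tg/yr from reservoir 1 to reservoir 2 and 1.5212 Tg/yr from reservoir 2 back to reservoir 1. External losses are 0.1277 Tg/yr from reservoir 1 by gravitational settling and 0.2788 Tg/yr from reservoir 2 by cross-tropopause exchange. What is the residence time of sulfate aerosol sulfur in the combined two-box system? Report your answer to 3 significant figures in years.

2.90 yr

Treat the two boxes together as one reservoir: the mixing fluxes between them are internal recycling, so τ = ΣM / Σ(external losses).
M_total = 0.2746 + 0.9036 = 1.1782 Tg.
ΣF_external_out = 0.1277 + 0.2788 = 0.40650 Tg/yr.
τ = M_total / ΣF_ext = 1.1782 / 0.40650 = 2.898 yr.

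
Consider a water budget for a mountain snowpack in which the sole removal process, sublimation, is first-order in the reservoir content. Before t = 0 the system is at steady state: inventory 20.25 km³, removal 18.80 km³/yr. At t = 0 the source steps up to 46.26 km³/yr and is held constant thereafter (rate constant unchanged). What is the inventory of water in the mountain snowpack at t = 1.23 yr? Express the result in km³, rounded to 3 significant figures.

40.4 km³

Residence time τ = M₀/F₀ = 1.077 yr. The eventual steady state is M_∞ = M₀·(F₁/F₀) = 20.25 × 46.26/18.80 = 49.828 km³.
The anomaly ΔM(t) = M(t) − M_∞ decays as ΔM₀·e^(−t/τ) with ΔM₀ = 20.25 − 49.828 = −29.58 km³.
At t = 1.23 yr, e^(−t/τ) = e^(−1.142) = 0.3192, so ΔM = −9.441 km³ and M = 49.828 − 9.441 = 40.387 km³.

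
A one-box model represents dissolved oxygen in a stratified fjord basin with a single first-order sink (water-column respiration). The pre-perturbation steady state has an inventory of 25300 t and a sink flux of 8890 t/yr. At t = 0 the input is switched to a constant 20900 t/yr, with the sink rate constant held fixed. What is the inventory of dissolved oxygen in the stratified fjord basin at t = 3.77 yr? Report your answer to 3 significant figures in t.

50400 t

Residence time τ = M₀/F₀ = 2.846 yr. The eventual steady state is M_∞ = M₀·(F₁/F₀) = 25300 × 20900/8890 = 59479 t.
The anomaly ΔM(t) = M(t) − M_∞ decays as ΔM₀·e^(−t/τ) with ΔM₀ = 25300 − 59479 = −34180 t.
At t = 3.77 yr, e^(−t/τ) = e^(−1.325) = 0.2659, so ΔM = −9088 t and M = 59479 − 9088 = 50392 t.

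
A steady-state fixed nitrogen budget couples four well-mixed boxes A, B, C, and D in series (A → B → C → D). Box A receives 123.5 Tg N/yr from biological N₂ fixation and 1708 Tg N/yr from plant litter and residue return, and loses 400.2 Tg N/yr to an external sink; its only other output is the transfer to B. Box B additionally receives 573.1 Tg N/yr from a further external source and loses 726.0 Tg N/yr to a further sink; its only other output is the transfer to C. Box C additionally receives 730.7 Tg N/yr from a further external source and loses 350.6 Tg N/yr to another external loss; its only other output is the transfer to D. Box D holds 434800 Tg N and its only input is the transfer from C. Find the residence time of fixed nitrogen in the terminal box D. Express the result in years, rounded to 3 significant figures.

262 yr

Box A: F(A→B) = (123.5 + 1708) − 400.2 = 1431.3 Tg N/yr.
Box B: F(B→C) = (1431.3 + 573.1) − 726.0 = 1278.4 Tg N/yr.
Box C: F(C→D) = (1278.4 + 730.7) − 350.6 = 1658.5 Tg N/yr.
Box D throughput = its input = 1658.5 Tg N/yr; τ = 434800 / 1658.5 = 262.2 yr.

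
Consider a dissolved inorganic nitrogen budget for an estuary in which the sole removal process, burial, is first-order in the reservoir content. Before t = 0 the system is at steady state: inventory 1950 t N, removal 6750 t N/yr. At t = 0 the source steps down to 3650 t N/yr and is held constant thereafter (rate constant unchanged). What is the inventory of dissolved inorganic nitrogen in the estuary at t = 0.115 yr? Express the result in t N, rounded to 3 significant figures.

1660 t N

The sink rate constant is k = F₀/M₀ = 6750/1950 = 3.462 yr⁻¹.
Solving dM/dt = F₁ − kM with M(0) = M₀ gives M(t) = F₁/k + (M₀ − F₁/k)·e^(−kt).
F₁/k = 3650/3.462 = 1054.4 t N; kt = 3.462 × 0.115 = 0.3981, e^(−kt) = 0.6716.
M(0.115) = 1054.4 + (1950 − 1054.4) × 0.6716 = 1054.4 + 601.5 = 1655.9 t N.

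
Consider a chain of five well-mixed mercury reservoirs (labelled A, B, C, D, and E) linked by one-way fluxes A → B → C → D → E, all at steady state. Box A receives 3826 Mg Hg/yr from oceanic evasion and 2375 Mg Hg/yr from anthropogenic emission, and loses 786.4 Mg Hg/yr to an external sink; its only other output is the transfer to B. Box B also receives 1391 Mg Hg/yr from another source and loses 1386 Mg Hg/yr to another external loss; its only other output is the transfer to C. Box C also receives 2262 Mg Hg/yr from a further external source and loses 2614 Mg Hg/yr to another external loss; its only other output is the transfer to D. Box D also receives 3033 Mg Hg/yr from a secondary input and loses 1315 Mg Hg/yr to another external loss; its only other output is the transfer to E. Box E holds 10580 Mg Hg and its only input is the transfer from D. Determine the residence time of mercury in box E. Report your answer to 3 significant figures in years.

Box A: F(A→B) = (3826 + 2375) − 786.4 = 5414.6 Mg Hg/yr.
Box B: F(B→C) = (5414.6 + 1391) − 1386 = 5419.6 Mg Hg/yr.
Box C: F(C→D) = (5419.6 + 2262) − 2614 = 5067.6 Mg Hg/yr.
Box D: F(D→E) = (5067.6 + 3033) − 1315 = 6785.6 Mg Hg/yr.
Box E throughput = its input = 6785.6 Mg Hg/yr; τ = 10580 / 6785.6 = 1.559 yr.

1.56 yr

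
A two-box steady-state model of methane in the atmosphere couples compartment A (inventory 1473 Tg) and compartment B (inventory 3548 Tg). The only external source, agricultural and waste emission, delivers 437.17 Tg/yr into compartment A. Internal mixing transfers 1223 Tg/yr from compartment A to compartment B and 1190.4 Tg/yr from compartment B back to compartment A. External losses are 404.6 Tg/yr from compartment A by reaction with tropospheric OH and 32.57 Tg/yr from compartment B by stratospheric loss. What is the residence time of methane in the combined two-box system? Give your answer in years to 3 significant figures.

For the system as a whole, the A↔B exchange is internal and contributes nothing to the throughput; only the external sinks remove mass.
M_total = 1473 + 3548 = 5021.0 Tg.
ΣF_external_out = 404.6 + 32.57 = 437.17 Tg/yr.
τ = M_total / ΣF_ext = 5021.0 / 437.17 = 11.49 yr.

11.5 yr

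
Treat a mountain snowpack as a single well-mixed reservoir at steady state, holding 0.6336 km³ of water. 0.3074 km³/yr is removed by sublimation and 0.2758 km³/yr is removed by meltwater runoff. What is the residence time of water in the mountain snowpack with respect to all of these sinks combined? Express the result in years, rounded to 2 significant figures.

1.1 yr

Total removal flux = 0.3074 + 0.2758 = 0.58320 km³/yr.
τ = M / ΣF_out = 0.6336 / 0.58320 = 1.086 yr.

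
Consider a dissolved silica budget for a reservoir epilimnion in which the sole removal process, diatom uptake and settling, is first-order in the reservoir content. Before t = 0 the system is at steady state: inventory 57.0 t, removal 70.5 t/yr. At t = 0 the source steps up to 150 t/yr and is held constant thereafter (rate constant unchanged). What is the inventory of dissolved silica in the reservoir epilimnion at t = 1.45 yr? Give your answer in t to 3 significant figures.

111 t

The sink rate constant is k = F₀/M₀ = 70.5/57.0 = 1.237 yr⁻¹.
Solving dM/dt = F₁ − kM with M(0) = M₀ gives M(t) = F₁/k + (M₀ − F₁/k)·e^(−kt).
F₁/k = 150/1.237 = 121.28 t; kt = 1.237 × 1.45 = 1.793, e^(−kt) = 0.1664.
M(1.45) = 121.28 + (57.0 − 121.28) × 0.1664 = 121.28 − 10.69 = 110.58 t.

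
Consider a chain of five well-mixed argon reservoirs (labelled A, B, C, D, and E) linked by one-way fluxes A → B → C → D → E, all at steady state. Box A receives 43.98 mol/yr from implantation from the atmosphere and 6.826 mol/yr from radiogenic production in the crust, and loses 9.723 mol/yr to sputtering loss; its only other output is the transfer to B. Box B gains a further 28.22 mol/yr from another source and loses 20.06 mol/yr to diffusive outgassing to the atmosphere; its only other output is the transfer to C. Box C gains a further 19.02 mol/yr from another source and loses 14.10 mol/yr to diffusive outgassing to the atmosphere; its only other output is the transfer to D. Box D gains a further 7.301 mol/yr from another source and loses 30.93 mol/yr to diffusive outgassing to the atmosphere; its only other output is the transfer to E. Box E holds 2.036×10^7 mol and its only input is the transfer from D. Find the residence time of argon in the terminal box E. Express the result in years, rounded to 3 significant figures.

Box A: F(A→B) = (43.98 + 6.826) − 9.723 = 41.083 mol/yr.
Box B: F(B→C) = (41.083 + 28.22) − 20.06 = 49.243 mol/yr.
Box C: F(C→D) = (49.243 + 19.02) − 14.10 = 54.163 mol/yr.
Box D: F(D→E) = (54.163 + 7.301) − 30.93 = 30.534 mol/yr.
Box E throughput = its input = 30.534 mol/yr; τ = 2.036×10^7 / 30.534 = 666800 yr.

667000 yr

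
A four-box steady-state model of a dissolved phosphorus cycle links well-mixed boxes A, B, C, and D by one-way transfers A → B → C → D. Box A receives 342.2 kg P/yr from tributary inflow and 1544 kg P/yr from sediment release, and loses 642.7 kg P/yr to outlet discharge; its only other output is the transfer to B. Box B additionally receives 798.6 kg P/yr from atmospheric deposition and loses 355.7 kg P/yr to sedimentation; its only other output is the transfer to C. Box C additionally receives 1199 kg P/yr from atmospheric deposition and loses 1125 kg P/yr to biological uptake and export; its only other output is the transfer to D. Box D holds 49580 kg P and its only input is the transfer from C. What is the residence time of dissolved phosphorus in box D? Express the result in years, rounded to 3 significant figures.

28.2 yr

Box A: F(A→B) = (342.2 + 1544) − 642.7 = 1243.5 kg P/yr.
Box B: F(B→C) = (1243.5 + 798.6) − 355.7 = 1686.4 kg P/yr.
Box C: F(C→D) = (1686.4 + 1199) − 1125 = 1760.4 kg P/yr.
Box D throughput = its input = 1760.4 kg P/yr; τ = 49580 / 1760.4 = 28.16 yr.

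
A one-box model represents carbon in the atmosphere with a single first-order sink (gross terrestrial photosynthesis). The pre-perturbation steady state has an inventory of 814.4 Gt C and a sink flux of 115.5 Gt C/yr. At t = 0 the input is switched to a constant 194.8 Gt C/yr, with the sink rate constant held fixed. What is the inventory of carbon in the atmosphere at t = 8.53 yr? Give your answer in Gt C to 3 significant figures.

Residence time τ = M₀/F₀ = 7.051 yr. The eventual steady state is M_∞ = M₀·(F₁/F₀) = 814.4 × 194.8/115.5 = 1373.6 Gt C.
The anomaly ΔM(t) = M(t) − M_∞ decays as ΔM₀·e^(−t/τ) with ΔM₀ = 814.4 − 1373.6 = −559.2 Gt C.
At t = 8.53 yr, e^(−t/τ) = e^(−1.210) = 0.2983, so ΔM = −166.8 Gt C and M = 1373.6 − 166.8 = 1206.8 Gt C.

1210 Gt C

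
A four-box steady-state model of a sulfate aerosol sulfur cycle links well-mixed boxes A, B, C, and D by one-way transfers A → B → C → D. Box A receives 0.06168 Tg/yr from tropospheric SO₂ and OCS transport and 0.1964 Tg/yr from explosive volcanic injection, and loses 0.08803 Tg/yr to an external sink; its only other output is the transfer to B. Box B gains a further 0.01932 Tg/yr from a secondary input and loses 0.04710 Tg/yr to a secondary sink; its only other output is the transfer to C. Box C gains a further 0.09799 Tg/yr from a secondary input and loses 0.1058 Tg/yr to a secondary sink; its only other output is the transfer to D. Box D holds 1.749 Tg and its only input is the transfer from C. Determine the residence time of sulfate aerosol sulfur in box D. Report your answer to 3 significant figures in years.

Box A: F(A→B) = (0.06168 + 0.1964) − 0.08803 = 0.17005 Tg/yr.
Box B: F(B→C) = (0.17005 + 0.01932) − 0.04710 = 0.14227 Tg/yr.
Box C: F(C→D) = (0.14227 + 0.09799) − 0.1058 = 0.13446 Tg/yr.
Box D throughput = its input = 0.13446 Tg/yr; τ = 1.749 / 0.13446 = 13.01 yr.

13.0 yr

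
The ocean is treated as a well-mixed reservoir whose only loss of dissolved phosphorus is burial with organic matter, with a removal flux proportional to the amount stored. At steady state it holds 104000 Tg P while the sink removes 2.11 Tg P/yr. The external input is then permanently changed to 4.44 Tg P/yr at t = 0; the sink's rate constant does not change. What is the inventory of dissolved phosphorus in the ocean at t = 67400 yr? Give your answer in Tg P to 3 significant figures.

Residence time τ = M₀/F₀ = 49290 yr. The eventual steady state is M_∞ = M₀·(F₁/F₀) = 104000 × 4.44/2.11 = 218840 Tg P.
The anomaly ΔM(t) = M(t) − M_∞ decays as ΔM₀·e^(−t/τ) with ΔM₀ = 104000 − 218840 = −114800 Tg P.
At t = 67400 yr, e^(−t/τ) = e^(−1.367) = 0.2548, so ΔM = −29260 Tg P and M = 218840 − 29260 = 189590 Tg P.

190000 Tg P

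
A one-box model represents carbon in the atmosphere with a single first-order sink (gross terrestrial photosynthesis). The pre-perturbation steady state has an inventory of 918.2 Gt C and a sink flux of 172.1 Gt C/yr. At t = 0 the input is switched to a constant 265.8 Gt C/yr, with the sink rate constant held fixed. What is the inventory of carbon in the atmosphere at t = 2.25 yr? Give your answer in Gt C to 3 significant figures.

Residence time τ = M₀/F₀ = 5.335 yr. The eventual steady state is M_∞ = M₀·(F₁/F₀) = 918.2 × 265.8/172.1 = 1418.1 Gt C.
The anomaly ΔM(t) = M(t) − M_∞ decays as ΔM₀·e^(−t/τ) with ΔM₀ = 918.2 − 1418.1 = −499.9 Gt C.
At t = 2.25 yr, e^(−t/τ) = e^(−0.4217) = 0.6559, so ΔM = −327.9 Gt C and M = 1418.1 − 327.9 = 1090.2 Gt C.

1090 Gt C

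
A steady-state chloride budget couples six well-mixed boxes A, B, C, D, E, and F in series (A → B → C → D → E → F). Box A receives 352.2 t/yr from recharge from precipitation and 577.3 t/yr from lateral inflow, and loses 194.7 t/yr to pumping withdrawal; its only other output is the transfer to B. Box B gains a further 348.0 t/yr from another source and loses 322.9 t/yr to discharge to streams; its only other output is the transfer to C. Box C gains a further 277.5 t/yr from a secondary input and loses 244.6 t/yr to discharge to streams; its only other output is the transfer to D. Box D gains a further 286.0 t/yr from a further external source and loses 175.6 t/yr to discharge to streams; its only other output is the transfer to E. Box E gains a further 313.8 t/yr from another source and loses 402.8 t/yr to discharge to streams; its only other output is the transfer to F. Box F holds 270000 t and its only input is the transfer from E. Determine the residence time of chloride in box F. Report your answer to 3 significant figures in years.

Box A: F(A→B) = (352.2 + 577.3) − 194.7 = 734.80 t/yr.
Box B: F(B→C) = (734.80 + 348.0) − 322.9 = 759.90 t/yr.
Box C: F(C→D) = (759.90 + 277.5) − 244.6 = 792.80 t/yr.
Box D: F(D→E) = (792.80 + 286.0) − 175.6 = 903.20 t/yr.
Box E: F(E→F) = (903.20 + 313.8) − 402.8 = 814.20 t/yr.
Box F throughput = its input = 814.20 t/yr; τ = 270000 / 814.20 = 331.6 yr.

332 yr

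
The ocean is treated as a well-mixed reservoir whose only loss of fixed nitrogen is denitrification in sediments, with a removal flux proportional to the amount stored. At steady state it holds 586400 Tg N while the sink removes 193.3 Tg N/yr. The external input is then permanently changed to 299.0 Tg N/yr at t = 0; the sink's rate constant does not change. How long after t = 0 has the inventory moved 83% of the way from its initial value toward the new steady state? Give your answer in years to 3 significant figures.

τ = M₀/F₀ = 586400/193.3 = 3034 yr.
The remaining gap fraction is e^(−t/τ); 83% covered ⇒ e^(−t/τ) = 0.170.
t = −τ ln(0.170) = 3034 × 1.772 = 5375 yr.

5380 yr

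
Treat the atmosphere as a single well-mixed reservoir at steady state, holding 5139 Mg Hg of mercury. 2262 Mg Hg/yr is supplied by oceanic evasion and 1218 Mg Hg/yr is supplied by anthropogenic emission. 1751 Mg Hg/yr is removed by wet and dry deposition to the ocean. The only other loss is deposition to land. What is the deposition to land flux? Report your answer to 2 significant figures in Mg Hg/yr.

At steady state ΣF_in = ΣF_out.
ΣF_in = 2262 + 1218 = 3480.0 Mg Hg/yr.
Deposition to land flux = ΣF_in − (1751) = 3480.0 − 1751 = 1729 Mg Hg/yr.

1700 Mg Hg/yr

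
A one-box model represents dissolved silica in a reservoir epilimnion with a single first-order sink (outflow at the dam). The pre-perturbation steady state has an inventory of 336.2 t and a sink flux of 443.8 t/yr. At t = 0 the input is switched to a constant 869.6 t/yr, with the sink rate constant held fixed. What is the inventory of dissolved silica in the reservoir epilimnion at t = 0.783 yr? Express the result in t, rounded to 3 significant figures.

The sink rate constant is k = F₀/M₀ = 443.8/336.2 = 1.320 yr⁻¹.
Solving dM/dt = F₁ − kM with M(0) = M₀ gives M(t) = F₁/k + (M₀ − F₁/k)·e^(−kt).
F₁/k = 869.6/1.320 = 658.76 t; kt = 1.320 × 0.783 = 1.034, e^(−kt) = 0.3557.
M(0.783) = 658.76 + (336.2 − 658.76) × 0.3557 = 658.76 − 114.7 = 544.02 t.

544 t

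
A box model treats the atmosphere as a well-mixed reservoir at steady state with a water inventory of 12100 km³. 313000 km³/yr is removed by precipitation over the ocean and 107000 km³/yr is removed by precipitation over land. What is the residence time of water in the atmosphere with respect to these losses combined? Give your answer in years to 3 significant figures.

0.0288 yr

Total removal = 313000 + 107000 = 420000 km³/yr.
τ = M / ΣF_out = 12100 / 420000 = 0.02881 yr.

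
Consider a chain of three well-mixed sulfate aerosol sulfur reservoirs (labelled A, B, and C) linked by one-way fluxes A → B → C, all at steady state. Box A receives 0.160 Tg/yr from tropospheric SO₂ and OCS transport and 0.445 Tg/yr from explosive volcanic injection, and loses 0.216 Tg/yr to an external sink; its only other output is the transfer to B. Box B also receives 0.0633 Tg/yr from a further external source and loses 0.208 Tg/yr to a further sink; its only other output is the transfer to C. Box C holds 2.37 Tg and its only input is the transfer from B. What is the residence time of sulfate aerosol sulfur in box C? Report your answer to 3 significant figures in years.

9.70 yr

Box A: F(A→B) = (0.160 + 0.445) − 0.216 = 0.38900 Tg/yr.
Box B: F(B→C) = (0.38900 + 0.0633) − 0.208 = 0.24430 Tg/yr.
Box C throughput = its input = 0.24430 Tg/yr; τ = 2.37 / 0.24430 = 9.701 yr.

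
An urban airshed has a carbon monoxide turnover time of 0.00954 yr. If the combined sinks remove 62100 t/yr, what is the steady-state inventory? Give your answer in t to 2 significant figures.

590 t

τ = M/F ⇒ M = τ × F = 0.00954 × 62100 = 592.4 t.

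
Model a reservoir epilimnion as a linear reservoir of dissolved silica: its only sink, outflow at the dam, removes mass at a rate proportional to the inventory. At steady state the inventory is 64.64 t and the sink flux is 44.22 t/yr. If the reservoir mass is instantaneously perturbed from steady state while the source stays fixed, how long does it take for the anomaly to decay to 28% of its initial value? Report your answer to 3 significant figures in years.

For a linear reservoir the anomaly decays as exp(−t/τ) with τ = M/F = 64.64/44.22 = 1.462 yr.
exp(−t/τ) = 0.28 ⇒ t = −τ ln(0.28) = 1.462 × 1.273 = 1.861 yr.

1.86 yr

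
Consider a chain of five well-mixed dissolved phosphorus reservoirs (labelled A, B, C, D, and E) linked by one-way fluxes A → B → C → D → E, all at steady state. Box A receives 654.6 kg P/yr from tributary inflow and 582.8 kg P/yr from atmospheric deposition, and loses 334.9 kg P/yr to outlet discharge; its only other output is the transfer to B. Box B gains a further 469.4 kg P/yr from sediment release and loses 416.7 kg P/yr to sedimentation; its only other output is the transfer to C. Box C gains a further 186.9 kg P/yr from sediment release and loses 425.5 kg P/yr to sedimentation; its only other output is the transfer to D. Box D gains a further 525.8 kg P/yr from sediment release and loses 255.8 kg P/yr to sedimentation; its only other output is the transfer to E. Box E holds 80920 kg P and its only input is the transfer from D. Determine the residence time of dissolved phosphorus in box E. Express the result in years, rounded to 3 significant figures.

82.0 yr

Box A: F(A→B) = (654.6 + 582.8) − 334.9 = 902.50 kg P/yr.
Box B: F(B→C) = (902.50 + 469.4) − 416.7 = 955.20 kg P/yr.
Box C: F(C→D) = (955.20 + 186.9) − 425.5 = 716.60 kg P/yr.
Box D: F(D→E) = (716.60 + 525.8) − 255.8 = 986.60 kg P/yr.
Box E throughput = its input = 986.60 kg P/yr; τ = 80920 / 986.60 = 82.02 yr.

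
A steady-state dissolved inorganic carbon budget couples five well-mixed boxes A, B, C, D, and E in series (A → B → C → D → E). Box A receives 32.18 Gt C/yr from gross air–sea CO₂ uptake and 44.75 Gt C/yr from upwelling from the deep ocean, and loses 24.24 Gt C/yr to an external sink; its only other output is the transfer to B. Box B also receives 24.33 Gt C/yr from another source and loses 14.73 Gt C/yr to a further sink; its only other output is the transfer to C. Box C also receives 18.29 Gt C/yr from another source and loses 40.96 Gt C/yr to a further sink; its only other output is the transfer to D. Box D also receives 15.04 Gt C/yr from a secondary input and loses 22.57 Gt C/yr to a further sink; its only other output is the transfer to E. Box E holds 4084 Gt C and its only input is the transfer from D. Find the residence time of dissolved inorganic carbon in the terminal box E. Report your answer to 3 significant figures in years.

127 yr

Box A: F(A→B) = (32.18 + 44.75) − 24.24 = 52.690 Gt C/yr.
Box B: F(B→C) = (52.690 + 24.33) − 14.73 = 62.290 Gt C/yr.
Box C: F(C→D) = (62.290 + 18.29) − 40.96 = 39.620 Gt C/yr.
Box D: F(D→E) = (39.620 + 15.04) − 22.57 = 32.090 Gt C/yr.
Box E throughput = its input = 32.090 Gt C/yr; τ = 4084 / 32.090 = 127.3 yr.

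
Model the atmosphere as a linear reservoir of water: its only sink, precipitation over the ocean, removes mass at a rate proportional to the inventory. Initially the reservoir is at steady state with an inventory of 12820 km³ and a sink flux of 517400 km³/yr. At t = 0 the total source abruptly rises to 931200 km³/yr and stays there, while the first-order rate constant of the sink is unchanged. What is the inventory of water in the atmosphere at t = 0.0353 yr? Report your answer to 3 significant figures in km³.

The sink rate constant is k = F₀/M₀ = 517400/12820 = 40.36 yr⁻¹.
Solving dM/dt = F₁ − kM with M(0) = M₀ gives M(t) = F₁/k + (M₀ − F₁/k)·e^(−kt).
F₁/k = 931200/40.36 = 23073 km³; kt = 40.36 × 0.0353 = 1.425, e^(−kt) = 0.2406.
M(0.0353) = 23073 + (12820 − 23073) × 0.2406 = 23073 − 2467 = 20606 km³.

20600 km³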